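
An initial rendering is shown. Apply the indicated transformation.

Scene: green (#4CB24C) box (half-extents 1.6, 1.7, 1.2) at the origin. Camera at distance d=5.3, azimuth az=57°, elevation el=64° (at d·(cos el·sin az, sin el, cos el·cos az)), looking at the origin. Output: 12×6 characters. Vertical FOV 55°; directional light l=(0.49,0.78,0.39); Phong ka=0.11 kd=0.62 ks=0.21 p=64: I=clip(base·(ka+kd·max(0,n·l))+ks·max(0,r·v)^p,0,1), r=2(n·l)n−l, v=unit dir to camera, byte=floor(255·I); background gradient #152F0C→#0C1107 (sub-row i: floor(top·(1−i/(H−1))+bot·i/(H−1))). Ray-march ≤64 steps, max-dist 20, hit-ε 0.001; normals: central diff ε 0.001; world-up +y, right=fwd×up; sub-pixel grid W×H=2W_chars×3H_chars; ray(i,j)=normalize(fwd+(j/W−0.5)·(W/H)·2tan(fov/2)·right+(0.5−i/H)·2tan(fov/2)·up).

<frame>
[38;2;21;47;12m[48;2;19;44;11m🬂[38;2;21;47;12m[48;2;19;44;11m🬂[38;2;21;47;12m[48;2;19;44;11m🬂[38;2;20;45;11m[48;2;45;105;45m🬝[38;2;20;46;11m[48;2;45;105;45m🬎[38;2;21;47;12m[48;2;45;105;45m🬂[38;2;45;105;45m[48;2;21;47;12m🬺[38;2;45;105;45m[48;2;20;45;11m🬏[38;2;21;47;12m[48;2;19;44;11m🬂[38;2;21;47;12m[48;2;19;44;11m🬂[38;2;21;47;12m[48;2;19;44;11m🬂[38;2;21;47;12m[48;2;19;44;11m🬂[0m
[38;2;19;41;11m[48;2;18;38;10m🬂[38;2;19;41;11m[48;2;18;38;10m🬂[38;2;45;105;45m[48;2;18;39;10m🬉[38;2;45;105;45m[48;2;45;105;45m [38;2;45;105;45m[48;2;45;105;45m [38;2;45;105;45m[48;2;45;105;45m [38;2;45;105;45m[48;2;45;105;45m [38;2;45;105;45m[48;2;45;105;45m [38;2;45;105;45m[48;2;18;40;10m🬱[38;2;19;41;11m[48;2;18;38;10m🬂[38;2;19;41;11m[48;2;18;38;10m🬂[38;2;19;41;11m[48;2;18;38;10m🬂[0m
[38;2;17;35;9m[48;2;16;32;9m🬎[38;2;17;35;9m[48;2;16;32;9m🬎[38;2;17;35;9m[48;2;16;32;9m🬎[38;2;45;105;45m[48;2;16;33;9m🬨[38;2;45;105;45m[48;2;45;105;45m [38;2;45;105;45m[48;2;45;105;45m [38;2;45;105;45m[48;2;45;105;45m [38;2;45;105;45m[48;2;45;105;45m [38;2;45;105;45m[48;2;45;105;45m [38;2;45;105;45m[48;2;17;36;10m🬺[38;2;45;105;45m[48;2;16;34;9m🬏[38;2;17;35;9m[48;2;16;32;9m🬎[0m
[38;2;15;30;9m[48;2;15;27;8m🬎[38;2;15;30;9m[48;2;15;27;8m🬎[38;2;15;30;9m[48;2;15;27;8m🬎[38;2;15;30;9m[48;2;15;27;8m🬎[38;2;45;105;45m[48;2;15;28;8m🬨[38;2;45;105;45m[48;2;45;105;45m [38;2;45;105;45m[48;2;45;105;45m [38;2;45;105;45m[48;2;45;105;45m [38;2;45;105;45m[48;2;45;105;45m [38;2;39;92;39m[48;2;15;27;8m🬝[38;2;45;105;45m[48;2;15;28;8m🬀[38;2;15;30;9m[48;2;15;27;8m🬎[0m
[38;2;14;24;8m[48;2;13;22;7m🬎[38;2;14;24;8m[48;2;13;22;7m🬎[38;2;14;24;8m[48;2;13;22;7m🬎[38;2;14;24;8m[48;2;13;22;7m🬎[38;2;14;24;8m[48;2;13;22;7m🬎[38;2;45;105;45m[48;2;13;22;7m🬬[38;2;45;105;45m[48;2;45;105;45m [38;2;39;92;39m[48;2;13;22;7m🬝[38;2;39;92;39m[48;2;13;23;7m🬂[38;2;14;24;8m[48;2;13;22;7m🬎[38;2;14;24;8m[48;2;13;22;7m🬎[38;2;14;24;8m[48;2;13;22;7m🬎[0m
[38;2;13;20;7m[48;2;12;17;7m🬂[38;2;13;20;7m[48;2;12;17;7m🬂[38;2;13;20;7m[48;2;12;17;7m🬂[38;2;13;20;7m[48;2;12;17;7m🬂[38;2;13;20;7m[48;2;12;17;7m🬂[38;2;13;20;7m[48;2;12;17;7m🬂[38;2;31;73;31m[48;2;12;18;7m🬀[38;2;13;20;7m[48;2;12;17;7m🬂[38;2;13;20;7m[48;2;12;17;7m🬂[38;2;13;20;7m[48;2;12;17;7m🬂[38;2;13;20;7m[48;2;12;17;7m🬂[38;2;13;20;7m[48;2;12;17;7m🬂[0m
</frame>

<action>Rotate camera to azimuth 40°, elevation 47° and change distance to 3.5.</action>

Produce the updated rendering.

<frame>
[38;2;45;105;45m[48;2;26;62;26m🬬[38;2;45;105;45m[48;2;45;105;45m [38;2;45;105;45m[48;2;45;105;45m [38;2;45;105;45m[48;2;45;105;45m [38;2;45;105;45m[48;2;45;105;45m [38;2;45;105;45m[48;2;45;105;45m [38;2;45;105;45m[48;2;45;105;45m [38;2;45;105;45m[48;2;45;105;45m [38;2;45;105;45m[48;2;45;105;45m [38;2;45;105;45m[48;2;45;105;45m [38;2;45;105;45m[48;2;45;105;45m [38;2;45;105;45m[48;2;45;105;45m [0m
[38;2;26;62;26m[48;2;18;38;10m🬬[38;2;26;62;26m[48;2;45;105;45m🬺[38;2;45;105;45m[48;2;26;62;26m🬊[38;2;45;105;45m[48;2;45;105;45m [38;2;45;105;45m[48;2;45;105;45m [38;2;45;105;45m[48;2;45;105;45m [38;2;45;105;45m[48;2;45;105;45m [38;2;45;105;45m[48;2;45;105;45m [38;2;45;105;45m[48;2;45;105;45m [38;2;45;105;45m[48;2;45;105;45m [38;2;45;105;45m[48;2;45;105;45m [38;2;45;105;45m[48;2;45;105;45m [0m
[38;2;26;62;26m[48;2;16;33;9m🬁[38;2;26;62;26m[48;2;26;62;26m [38;2;26;62;26m[48;2;26;62;26m [38;2;26;62;26m[48;2;26;62;26m [38;2;45;105;45m[48;2;26;62;26m🬂[38;2;45;105;45m[48;2;26;62;26m🬬[38;2;45;105;45m[48;2;45;105;45m [38;2;45;105;45m[48;2;45;105;45m [38;2;45;105;45m[48;2;45;105;45m [38;2;45;105;45m[48;2;45;105;45m [38;2;45;105;45m[48;2;45;105;45m [38;2;45;105;45m[48;2;45;105;45m [0m
[38;2;15;30;9m[48;2;15;27;8m🬎[38;2;26;62;26m[48;2;15;28;8m🬁[38;2;26;62;26m[48;2;26;62;26m [38;2;26;62;26m[48;2;26;62;26m [38;2;26;62;26m[48;2;26;62;26m [38;2;26;62;26m[48;2;26;62;26m [38;2;26;62;26m[48;2;45;105;45m🬺[38;2;45;105;45m[48;2;26;62;26m🬎[38;2;45;105;45m[48;2;45;105;45m [38;2;45;105;45m[48;2;45;105;45m [38;2;45;105;45m[48;2;45;105;45m [38;2;45;105;45m[48;2;15;28;8m🬕[0m
[38;2;14;24;8m[48;2;13;22;7m🬎[38;2;14;24;8m[48;2;13;22;7m🬎[38;2;26;62;26m[48;2;13;23;7m🬉[38;2;26;62;26m[48;2;26;62;26m [38;2;26;62;26m[48;2;26;62;26m [38;2;26;62;26m[48;2;26;62;26m [38;2;26;62;26m[48;2;26;62;26m [38;2;26;62;26m[48;2;26;62;26m [38;2;26;62;26m[48;2;26;62;26m [38;2;45;105;45m[48;2;26;62;26m🬊[38;2;45;105;45m[48;2;17;36;13m🬆[38;2;14;24;8m[48;2;13;22;7m🬎[0m
[38;2;13;20;7m[48;2;12;17;7m🬂[38;2;13;20;7m[48;2;12;17;7m🬂[38;2;13;20;7m[48;2;12;17;7m🬂[38;2;13;20;7m[48;2;12;17;7m🬂[38;2;26;62;26m[48;2;12;17;7m🬊[38;2;26;62;26m[48;2;26;62;26m [38;2;26;62;26m[48;2;26;62;26m [38;2;26;62;26m[48;2;26;62;26m [38;2;26;62;26m[48;2;26;62;26m [38;2;26;62;26m[48;2;12;17;7m🬕[38;2;13;20;7m[48;2;12;17;7m🬂[38;2;13;20;7m[48;2;12;17;7m🬂[0m
</frame>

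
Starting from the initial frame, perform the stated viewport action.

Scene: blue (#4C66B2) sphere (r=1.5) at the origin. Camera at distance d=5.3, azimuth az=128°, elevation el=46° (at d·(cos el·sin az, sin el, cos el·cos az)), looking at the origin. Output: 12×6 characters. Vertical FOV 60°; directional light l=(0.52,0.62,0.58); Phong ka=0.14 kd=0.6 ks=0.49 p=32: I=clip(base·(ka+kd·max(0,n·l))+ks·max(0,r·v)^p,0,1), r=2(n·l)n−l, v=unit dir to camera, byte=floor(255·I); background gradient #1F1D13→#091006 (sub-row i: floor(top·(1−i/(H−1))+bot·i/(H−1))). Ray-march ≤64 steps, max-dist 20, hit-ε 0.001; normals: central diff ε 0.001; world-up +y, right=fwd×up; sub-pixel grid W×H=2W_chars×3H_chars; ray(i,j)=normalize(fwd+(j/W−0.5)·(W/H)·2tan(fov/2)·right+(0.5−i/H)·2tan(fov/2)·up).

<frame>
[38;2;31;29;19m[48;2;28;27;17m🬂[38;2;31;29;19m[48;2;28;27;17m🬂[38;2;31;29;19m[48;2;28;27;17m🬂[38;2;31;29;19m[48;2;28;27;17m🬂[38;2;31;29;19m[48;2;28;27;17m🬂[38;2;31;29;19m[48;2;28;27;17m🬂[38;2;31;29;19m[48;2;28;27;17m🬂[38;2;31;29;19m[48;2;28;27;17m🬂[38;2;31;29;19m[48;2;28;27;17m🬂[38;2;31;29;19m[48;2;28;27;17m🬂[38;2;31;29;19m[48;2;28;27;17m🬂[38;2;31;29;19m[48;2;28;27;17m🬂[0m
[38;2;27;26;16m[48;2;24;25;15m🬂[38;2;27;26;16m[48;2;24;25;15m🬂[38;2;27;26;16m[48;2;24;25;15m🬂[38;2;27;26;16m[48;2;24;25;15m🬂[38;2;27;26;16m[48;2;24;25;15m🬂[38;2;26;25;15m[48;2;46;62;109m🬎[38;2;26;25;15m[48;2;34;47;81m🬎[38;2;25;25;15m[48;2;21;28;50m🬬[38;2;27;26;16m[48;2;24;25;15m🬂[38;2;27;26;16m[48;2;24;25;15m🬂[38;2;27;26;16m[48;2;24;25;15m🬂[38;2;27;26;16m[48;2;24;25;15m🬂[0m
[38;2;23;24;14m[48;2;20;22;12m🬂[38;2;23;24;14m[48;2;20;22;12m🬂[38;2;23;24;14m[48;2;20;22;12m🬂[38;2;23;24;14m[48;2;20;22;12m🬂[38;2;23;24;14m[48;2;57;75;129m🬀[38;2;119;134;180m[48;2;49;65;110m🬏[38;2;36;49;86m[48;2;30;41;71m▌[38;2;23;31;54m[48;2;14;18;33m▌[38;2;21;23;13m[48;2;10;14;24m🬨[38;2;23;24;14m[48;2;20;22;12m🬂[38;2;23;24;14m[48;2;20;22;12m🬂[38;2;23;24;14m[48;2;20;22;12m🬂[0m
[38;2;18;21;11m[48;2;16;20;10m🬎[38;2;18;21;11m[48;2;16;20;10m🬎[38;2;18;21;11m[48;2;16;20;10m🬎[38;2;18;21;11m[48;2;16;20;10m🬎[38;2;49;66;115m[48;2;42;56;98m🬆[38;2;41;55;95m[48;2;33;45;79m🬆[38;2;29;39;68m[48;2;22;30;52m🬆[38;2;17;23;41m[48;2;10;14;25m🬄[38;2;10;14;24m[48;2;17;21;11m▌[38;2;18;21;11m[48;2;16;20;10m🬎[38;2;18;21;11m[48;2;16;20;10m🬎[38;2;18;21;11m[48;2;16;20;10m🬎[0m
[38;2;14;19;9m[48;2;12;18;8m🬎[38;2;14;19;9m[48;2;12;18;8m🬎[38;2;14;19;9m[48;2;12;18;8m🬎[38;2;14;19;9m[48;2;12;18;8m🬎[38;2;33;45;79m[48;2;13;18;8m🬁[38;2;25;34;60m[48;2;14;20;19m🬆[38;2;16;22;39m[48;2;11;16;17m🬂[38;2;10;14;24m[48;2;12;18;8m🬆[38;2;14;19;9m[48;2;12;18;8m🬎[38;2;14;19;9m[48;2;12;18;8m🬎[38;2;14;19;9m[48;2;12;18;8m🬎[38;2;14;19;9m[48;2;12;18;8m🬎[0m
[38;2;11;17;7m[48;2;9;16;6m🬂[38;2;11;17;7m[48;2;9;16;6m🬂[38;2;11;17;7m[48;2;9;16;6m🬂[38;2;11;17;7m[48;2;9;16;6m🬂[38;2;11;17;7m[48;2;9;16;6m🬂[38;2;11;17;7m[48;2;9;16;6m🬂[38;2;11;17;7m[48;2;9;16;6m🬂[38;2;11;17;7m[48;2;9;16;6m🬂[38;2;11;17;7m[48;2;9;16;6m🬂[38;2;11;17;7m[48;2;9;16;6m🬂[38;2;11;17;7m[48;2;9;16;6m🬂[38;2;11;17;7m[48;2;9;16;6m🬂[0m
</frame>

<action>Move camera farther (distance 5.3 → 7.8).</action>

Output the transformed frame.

<frame>
[38;2;31;29;19m[48;2;28;27;17m🬂[38;2;31;29;19m[48;2;28;27;17m🬂[38;2;31;29;19m[48;2;28;27;17m🬂[38;2;31;29;19m[48;2;28;27;17m🬂[38;2;31;29;19m[48;2;28;27;17m🬂[38;2;31;29;19m[48;2;28;27;17m🬂[38;2;31;29;19m[48;2;28;27;17m🬂[38;2;31;29;19m[48;2;28;27;17m🬂[38;2;31;29;19m[48;2;28;27;17m🬂[38;2;31;29;19m[48;2;28;27;17m🬂[38;2;31;29;19m[48;2;28;27;17m🬂[38;2;31;29;19m[48;2;28;27;17m🬂[0m
[38;2;27;26;16m[48;2;24;25;15m🬂[38;2;27;26;16m[48;2;24;25;15m🬂[38;2;27;26;16m[48;2;24;25;15m🬂[38;2;27;26;16m[48;2;24;25;15m🬂[38;2;27;26;16m[48;2;24;25;15m🬂[38;2;27;26;16m[48;2;24;25;15m🬂[38;2;27;26;16m[48;2;24;25;15m🬂[38;2;27;26;16m[48;2;24;25;15m🬂[38;2;27;26;16m[48;2;24;25;15m🬂[38;2;27;26;16m[48;2;24;25;15m🬂[38;2;27;26;16m[48;2;24;25;15m🬂[38;2;27;26;16m[48;2;24;25;15m🬂[0m
[38;2;23;24;14m[48;2;20;22;12m🬂[38;2;23;24;14m[48;2;20;22;12m🬂[38;2;23;24;14m[48;2;20;22;12m🬂[38;2;23;24;14m[48;2;20;22;12m🬂[38;2;23;24;14m[48;2;20;22;12m🬂[38;2;23;24;14m[48;2;55;73;123m🬂[38;2;23;24;14m[48;2;32;44;76m🬁[38;2;21;23;13m[48;2;11;15;28m🬨[38;2;23;24;14m[48;2;20;22;12m🬂[38;2;23;24;14m[48;2;20;22;12m🬂[38;2;23;24;14m[48;2;20;22;12m🬂[38;2;23;24;14m[48;2;20;22;12m🬂[0m
[38;2;18;21;11m[48;2;16;20;10m🬎[38;2;18;21;11m[48;2;16;20;10m🬎[38;2;18;21;11m[48;2;16;20;10m🬎[38;2;18;21;11m[48;2;16;20;10m🬎[38;2;51;69;121m[48;2;17;20;10m🬁[38;2;44;60;103m[48;2;31;42;74m🬆[38;2;26;36;63m[48;2;14;20;35m🬆[38;2;10;14;24m[48;2;17;20;10m🬕[38;2;18;21;11m[48;2;16;20;10m🬎[38;2;18;21;11m[48;2;16;20;10m🬎[38;2;18;21;11m[48;2;16;20;10m🬎[38;2;18;21;11m[48;2;16;20;10m🬎[0m
[38;2;14;19;9m[48;2;12;18;8m🬎[38;2;14;19;9m[48;2;12;18;8m🬎[38;2;14;19;9m[48;2;12;18;8m🬎[38;2;14;19;9m[48;2;12;18;8m🬎[38;2;14;19;9m[48;2;12;18;8m🬎[38;2;14;19;9m[48;2;12;18;8m🬎[38;2;10;14;24m[48;2;13;18;8m🬀[38;2;14;19;9m[48;2;12;18;8m🬎[38;2;14;19;9m[48;2;12;18;8m🬎[38;2;14;19;9m[48;2;12;18;8m🬎[38;2;14;19;9m[48;2;12;18;8m🬎[38;2;14;19;9m[48;2;12;18;8m🬎[0m
[38;2;11;17;7m[48;2;9;16;6m🬂[38;2;11;17;7m[48;2;9;16;6m🬂[38;2;11;17;7m[48;2;9;16;6m🬂[38;2;11;17;7m[48;2;9;16;6m🬂[38;2;11;17;7m[48;2;9;16;6m🬂[38;2;11;17;7m[48;2;9;16;6m🬂[38;2;11;17;7m[48;2;9;16;6m🬂[38;2;11;17;7m[48;2;9;16;6m🬂[38;2;11;17;7m[48;2;9;16;6m🬂[38;2;11;17;7m[48;2;9;16;6m🬂[38;2;11;17;7m[48;2;9;16;6m🬂[38;2;11;17;7m[48;2;9;16;6m🬂[0m
</frame>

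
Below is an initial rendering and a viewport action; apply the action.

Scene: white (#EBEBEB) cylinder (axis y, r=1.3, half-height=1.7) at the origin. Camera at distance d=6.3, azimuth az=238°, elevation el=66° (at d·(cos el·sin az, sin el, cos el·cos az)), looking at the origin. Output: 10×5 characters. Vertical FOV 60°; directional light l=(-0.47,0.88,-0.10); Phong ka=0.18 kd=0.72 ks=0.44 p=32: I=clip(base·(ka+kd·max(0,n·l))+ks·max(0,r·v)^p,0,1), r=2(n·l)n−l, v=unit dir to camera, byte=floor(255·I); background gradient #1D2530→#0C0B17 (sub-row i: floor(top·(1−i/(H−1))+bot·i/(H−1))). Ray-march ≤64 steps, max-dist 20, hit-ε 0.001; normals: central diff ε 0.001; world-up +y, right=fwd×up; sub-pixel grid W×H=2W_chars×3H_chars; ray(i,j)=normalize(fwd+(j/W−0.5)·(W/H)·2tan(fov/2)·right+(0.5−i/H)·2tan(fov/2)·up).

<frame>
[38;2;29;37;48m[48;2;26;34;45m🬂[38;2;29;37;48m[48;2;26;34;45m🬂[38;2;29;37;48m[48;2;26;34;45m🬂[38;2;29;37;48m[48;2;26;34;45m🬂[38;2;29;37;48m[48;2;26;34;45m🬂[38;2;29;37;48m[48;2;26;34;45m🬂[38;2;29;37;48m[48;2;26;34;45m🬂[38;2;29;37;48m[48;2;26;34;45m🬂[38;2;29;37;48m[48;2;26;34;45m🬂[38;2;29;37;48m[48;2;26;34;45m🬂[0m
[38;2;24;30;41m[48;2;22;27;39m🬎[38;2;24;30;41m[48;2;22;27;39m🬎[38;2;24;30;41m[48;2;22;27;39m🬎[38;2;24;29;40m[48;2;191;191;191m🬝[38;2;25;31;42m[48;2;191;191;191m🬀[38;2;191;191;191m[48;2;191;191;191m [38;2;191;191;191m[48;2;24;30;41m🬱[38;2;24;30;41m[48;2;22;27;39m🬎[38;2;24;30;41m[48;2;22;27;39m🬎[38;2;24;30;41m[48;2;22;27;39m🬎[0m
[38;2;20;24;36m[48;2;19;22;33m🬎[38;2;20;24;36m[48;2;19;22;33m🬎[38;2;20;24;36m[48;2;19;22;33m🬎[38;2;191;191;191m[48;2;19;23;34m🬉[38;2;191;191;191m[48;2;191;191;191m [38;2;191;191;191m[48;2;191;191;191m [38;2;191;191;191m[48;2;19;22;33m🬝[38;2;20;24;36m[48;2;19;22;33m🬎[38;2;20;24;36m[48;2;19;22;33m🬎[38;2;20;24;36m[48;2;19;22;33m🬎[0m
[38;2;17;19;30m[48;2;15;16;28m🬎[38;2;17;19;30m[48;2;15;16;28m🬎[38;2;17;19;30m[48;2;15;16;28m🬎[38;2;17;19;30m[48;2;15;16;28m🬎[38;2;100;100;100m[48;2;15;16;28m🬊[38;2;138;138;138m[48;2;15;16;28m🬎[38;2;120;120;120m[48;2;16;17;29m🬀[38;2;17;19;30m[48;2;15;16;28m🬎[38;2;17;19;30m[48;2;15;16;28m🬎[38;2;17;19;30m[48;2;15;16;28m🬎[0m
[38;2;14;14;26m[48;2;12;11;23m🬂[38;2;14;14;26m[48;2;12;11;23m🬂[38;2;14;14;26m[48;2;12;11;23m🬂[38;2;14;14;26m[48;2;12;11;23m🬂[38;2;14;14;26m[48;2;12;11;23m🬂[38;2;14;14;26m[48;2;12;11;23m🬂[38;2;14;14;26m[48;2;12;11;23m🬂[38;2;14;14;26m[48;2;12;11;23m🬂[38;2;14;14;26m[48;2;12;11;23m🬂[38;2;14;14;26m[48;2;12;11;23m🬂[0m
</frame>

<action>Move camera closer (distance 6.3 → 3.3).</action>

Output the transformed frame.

<frame>
[38;2;27;35;46m[48;2;191;191;191m🬝[38;2;191;191;191m[48;2;191;191;191m [38;2;191;191;191m[48;2;191;191;191m [38;2;191;191;191m[48;2;191;191;191m [38;2;191;191;191m[48;2;191;191;191m [38;2;191;191;191m[48;2;191;191;191m [38;2;191;191;191m[48;2;191;191;191m [38;2;191;191;191m[48;2;191;191;191m [38;2;191;191;191m[48;2;191;191;191m [38;2;191;191;191m[48;2;28;36;47m🬲[0m
[38;2;25;31;42m[48;2;191;191;191m🬀[38;2;191;191;191m[48;2;191;191;191m [38;2;191;191;191m[48;2;191;191;191m [38;2;191;191;191m[48;2;191;191;191m [38;2;191;191;191m[48;2;191;191;191m [38;2;191;191;191m[48;2;191;191;191m [38;2;191;191;191m[48;2;191;191;191m [38;2;191;191;191m[48;2;191;191;191m [38;2;191;191;191m[48;2;191;191;191m [38;2;191;191;191m[48;2;191;191;191m [0m
[38;2;191;191;191m[48;2;19;23;34m🬨[38;2;191;191;191m[48;2;191;191;191m [38;2;191;191;191m[48;2;191;191;191m [38;2;191;191;191m[48;2;191;191;191m [38;2;191;191;191m[48;2;191;191;191m [38;2;191;191;191m[48;2;191;191;191m [38;2;191;191;191m[48;2;191;191;191m [38;2;191;191;191m[48;2;191;191;191m [38;2;191;191;191m[48;2;191;191;191m [38;2;191;191;191m[48;2;191;191;191m [0m
[38;2;17;19;30m[48;2;15;16;28m🬎[38;2;191;191;191m[48;2;15;16;28m🬊[38;2;191;191;191m[48;2;191;191;191m [38;2;191;191;191m[48;2;191;191;191m [38;2;191;191;191m[48;2;191;191;191m [38;2;191;191;191m[48;2;191;191;191m [38;2;191;191;191m[48;2;191;191;191m [38;2;191;191;191m[48;2;191;191;191m [38;2;191;191;191m[48;2;15;16;28m🬝[38;2;191;191;191m[48;2;16;17;29m🬀[0m
[38;2;14;14;26m[48;2;12;11;23m🬂[38;2;14;14;26m[48;2;12;11;23m🬂[38;2;14;14;26m[48;2;12;11;23m🬂[38;2;191;191;191m[48;2;12;11;23m🬂[38;2;191;191;191m[48;2;12;11;23m🬂[38;2;191;191;191m[48;2;12;11;23m🬂[38;2;191;191;191m[48;2;12;11;23m🬂[38;2;191;191;191m[48;2;12;12;24m🬀[38;2;14;14;26m[48;2;12;11;23m🬂[38;2;14;14;26m[48;2;12;11;23m🬂[0m
</frame>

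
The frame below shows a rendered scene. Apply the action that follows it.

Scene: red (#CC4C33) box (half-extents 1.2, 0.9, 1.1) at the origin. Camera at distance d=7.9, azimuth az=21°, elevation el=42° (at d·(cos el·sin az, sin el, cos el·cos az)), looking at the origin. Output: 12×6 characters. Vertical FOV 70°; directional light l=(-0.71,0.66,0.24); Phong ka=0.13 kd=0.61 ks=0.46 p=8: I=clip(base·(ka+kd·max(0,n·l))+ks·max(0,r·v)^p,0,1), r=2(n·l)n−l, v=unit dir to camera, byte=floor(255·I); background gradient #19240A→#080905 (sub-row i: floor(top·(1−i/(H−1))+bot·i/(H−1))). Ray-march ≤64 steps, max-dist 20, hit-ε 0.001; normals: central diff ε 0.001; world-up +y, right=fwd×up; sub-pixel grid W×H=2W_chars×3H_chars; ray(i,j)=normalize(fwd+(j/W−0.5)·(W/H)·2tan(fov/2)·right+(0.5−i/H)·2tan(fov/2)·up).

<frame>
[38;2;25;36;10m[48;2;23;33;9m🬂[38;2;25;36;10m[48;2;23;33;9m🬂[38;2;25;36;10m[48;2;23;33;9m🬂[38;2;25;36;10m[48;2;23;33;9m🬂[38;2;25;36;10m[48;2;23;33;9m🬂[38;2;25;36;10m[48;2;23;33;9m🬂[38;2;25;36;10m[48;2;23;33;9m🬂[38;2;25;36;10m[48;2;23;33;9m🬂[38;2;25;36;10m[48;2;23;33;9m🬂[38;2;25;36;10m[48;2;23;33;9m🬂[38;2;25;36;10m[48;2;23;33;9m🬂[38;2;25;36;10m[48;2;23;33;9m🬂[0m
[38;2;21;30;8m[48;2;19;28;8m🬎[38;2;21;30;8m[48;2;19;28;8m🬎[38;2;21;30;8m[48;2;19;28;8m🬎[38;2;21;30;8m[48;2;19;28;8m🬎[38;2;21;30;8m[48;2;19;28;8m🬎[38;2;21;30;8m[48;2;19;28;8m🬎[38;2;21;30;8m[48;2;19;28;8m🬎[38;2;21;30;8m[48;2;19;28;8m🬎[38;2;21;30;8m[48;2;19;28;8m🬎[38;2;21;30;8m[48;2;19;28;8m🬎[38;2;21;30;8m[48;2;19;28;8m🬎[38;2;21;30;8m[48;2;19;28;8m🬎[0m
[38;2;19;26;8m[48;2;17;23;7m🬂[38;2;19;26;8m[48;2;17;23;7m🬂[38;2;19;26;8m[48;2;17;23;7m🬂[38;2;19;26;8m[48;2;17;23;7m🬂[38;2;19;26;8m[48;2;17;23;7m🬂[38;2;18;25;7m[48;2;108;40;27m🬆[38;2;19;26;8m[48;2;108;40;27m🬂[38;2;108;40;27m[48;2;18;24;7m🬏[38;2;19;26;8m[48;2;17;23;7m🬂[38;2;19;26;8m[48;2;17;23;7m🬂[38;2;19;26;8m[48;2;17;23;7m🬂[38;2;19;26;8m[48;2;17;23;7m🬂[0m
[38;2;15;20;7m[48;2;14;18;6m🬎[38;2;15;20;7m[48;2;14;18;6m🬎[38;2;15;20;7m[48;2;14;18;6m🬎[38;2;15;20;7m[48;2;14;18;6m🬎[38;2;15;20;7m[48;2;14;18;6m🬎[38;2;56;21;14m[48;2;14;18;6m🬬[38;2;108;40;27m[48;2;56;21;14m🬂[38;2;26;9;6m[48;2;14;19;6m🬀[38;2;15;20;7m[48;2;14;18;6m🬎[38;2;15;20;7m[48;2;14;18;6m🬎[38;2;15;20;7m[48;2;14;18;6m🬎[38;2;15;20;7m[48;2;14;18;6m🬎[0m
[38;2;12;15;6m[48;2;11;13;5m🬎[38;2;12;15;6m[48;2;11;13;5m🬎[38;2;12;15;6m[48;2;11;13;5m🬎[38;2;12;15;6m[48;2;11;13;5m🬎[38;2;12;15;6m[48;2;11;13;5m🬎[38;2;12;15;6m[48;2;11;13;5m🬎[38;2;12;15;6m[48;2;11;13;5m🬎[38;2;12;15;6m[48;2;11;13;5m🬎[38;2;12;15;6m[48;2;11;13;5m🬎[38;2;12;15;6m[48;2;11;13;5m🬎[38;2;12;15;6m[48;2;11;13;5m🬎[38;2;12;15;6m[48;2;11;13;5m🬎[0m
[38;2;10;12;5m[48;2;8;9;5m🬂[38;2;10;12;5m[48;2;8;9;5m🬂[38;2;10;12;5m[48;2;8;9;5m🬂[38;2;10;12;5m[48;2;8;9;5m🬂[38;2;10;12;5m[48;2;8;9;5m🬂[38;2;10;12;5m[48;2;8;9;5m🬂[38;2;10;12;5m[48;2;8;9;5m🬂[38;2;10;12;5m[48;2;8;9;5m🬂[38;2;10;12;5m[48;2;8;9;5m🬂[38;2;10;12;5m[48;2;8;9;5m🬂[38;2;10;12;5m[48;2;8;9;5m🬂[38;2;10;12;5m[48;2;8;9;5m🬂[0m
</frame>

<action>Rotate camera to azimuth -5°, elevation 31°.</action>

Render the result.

<frame>
[38;2;25;36;10m[48;2;23;33;9m🬂[38;2;25;36;10m[48;2;23;33;9m🬂[38;2;25;36;10m[48;2;23;33;9m🬂[38;2;25;36;10m[48;2;23;33;9m🬂[38;2;25;36;10m[48;2;23;33;9m🬂[38;2;25;36;10m[48;2;23;33;9m🬂[38;2;25;36;10m[48;2;23;33;9m🬂[38;2;25;36;10m[48;2;23;33;9m🬂[38;2;25;36;10m[48;2;23;33;9m🬂[38;2;25;36;10m[48;2;23;33;9m🬂[38;2;25;36;10m[48;2;23;33;9m🬂[38;2;25;36;10m[48;2;23;33;9m🬂[0m
[38;2;21;30;8m[48;2;19;28;8m🬎[38;2;21;30;8m[48;2;19;28;8m🬎[38;2;21;30;8m[48;2;19;28;8m🬎[38;2;21;30;8m[48;2;19;28;8m🬎[38;2;21;30;8m[48;2;19;28;8m🬎[38;2;21;30;8m[48;2;19;28;8m🬎[38;2;21;30;8m[48;2;19;28;8m🬎[38;2;21;30;8m[48;2;19;28;8m🬎[38;2;21;30;8m[48;2;19;28;8m🬎[38;2;21;30;8m[48;2;19;28;8m🬎[38;2;21;30;8m[48;2;19;28;8m🬎[38;2;21;30;8m[48;2;19;28;8m🬎[0m
[38;2;19;26;8m[48;2;17;23;7m🬂[38;2;19;26;8m[48;2;17;23;7m🬂[38;2;19;26;8m[48;2;17;23;7m🬂[38;2;19;26;8m[48;2;17;23;7m🬂[38;2;19;26;8m[48;2;17;23;7m🬂[38;2;18;25;7m[48;2;108;40;27m🬆[38;2;19;26;8m[48;2;108;40;27m🬂[38;2;108;40;27m[48;2;18;24;7m🬏[38;2;19;26;8m[48;2;17;23;7m🬂[38;2;19;26;8m[48;2;17;23;7m🬂[38;2;19;26;8m[48;2;17;23;7m🬂[38;2;19;26;8m[48;2;17;23;7m🬂[0m
[38;2;15;20;7m[48;2;14;18;6m🬎[38;2;15;20;7m[48;2;14;18;6m🬎[38;2;15;20;7m[48;2;14;18;6m🬎[38;2;15;20;7m[48;2;14;18;6m🬎[38;2;15;20;7m[48;2;14;18;6m🬎[38;2;56;21;14m[48;2;14;18;6m🬬[38;2;56;21;14m[48;2;56;21;14m [38;2;56;21;14m[48;2;15;19;6m▌[38;2;15;20;7m[48;2;14;18;6m🬎[38;2;15;20;7m[48;2;14;18;6m🬎[38;2;15;20;7m[48;2;14;18;6m🬎[38;2;15;20;7m[48;2;14;18;6m🬎[0m
[38;2;12;15;6m[48;2;11;13;5m🬎[38;2;12;15;6m[48;2;11;13;5m🬎[38;2;12;15;6m[48;2;11;13;5m🬎[38;2;12;15;6m[48;2;11;13;5m🬎[38;2;12;15;6m[48;2;11;13;5m🬎[38;2;12;15;6m[48;2;11;13;5m🬎[38;2;12;15;6m[48;2;11;13;5m🬎[38;2;12;15;6m[48;2;11;13;5m🬎[38;2;12;15;6m[48;2;11;13;5m🬎[38;2;12;15;6m[48;2;11;13;5m🬎[38;2;12;15;6m[48;2;11;13;5m🬎[38;2;12;15;6m[48;2;11;13;5m🬎[0m
[38;2;10;12;5m[48;2;8;9;5m🬂[38;2;10;12;5m[48;2;8;9;5m🬂[38;2;10;12;5m[48;2;8;9;5m🬂[38;2;10;12;5m[48;2;8;9;5m🬂[38;2;10;12;5m[48;2;8;9;5m🬂[38;2;10;12;5m[48;2;8;9;5m🬂[38;2;10;12;5m[48;2;8;9;5m🬂[38;2;10;12;5m[48;2;8;9;5m🬂[38;2;10;12;5m[48;2;8;9;5m🬂[38;2;10;12;5m[48;2;8;9;5m🬂[38;2;10;12;5m[48;2;8;9;5m🬂[38;2;10;12;5m[48;2;8;9;5m🬂[0m
</frame>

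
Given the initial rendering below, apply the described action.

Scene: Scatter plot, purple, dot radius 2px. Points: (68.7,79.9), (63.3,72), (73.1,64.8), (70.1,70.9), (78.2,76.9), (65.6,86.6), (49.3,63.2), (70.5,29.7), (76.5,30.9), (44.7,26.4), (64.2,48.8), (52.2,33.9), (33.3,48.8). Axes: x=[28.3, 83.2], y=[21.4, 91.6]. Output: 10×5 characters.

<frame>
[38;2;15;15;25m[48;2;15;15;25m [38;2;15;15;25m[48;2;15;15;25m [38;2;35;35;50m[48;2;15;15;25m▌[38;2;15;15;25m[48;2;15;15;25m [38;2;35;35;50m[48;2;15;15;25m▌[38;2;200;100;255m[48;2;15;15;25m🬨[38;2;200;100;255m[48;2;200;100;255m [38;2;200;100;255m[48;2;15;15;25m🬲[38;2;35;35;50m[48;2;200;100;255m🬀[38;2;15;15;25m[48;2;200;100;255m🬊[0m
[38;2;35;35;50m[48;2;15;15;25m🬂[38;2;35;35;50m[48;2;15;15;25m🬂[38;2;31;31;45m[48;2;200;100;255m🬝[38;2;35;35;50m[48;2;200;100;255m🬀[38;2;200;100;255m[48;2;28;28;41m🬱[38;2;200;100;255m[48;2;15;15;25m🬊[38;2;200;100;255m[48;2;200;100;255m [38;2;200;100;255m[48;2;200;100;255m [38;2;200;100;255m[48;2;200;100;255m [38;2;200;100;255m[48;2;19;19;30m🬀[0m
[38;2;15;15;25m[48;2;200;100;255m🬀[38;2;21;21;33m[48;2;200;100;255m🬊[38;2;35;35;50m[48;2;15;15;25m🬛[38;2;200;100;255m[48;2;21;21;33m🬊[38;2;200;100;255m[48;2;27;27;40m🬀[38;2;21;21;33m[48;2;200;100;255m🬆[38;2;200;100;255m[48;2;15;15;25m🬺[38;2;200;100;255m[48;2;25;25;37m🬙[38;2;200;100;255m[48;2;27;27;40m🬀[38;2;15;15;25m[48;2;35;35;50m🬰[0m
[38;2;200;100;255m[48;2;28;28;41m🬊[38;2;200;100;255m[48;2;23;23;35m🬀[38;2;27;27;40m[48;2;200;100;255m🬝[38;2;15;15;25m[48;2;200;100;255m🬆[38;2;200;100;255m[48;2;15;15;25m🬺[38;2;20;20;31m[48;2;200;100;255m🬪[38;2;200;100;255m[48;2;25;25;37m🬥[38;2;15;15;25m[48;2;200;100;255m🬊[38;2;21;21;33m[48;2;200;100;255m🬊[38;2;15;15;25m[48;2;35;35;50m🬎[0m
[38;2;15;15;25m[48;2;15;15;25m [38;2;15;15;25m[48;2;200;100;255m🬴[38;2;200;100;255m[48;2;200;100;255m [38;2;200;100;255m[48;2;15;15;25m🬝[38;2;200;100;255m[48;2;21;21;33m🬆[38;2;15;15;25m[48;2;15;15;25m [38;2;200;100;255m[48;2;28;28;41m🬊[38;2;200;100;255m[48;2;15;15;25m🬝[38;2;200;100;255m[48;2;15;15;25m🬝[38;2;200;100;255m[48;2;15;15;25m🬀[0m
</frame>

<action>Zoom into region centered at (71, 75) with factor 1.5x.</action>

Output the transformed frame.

<frame>
[38;2;15;15;25m[48;2;15;15;25m [38;2;15;15;25m[48;2;15;15;25m [38;2;27;27;40m[48;2;200;100;255m🬝[38;2;15;15;25m[48;2;200;100;255m🬊[38;2;35;35;50m[48;2;15;15;25m▌[38;2;15;15;25m[48;2;15;15;25m [38;2;35;35;50m[48;2;15;15;25m▌[38;2;15;15;25m[48;2;15;15;25m [38;2;35;35;50m[48;2;15;15;25m▌[38;2;15;15;25m[48;2;15;15;25m [0m
[38;2;35;35;50m[48;2;15;15;25m🬂[38;2;35;35;50m[48;2;15;15;25m🬂[38;2;200;100;255m[48;2;35;35;50m🬨[38;2;200;100;255m[48;2;200;100;255m [38;2;200;100;255m[48;2;35;35;50m🬺[38;2;23;23;35m[48;2;200;100;255m🬬[38;2;35;35;50m[48;2;200;100;255m🬆[38;2;23;23;35m[48;2;200;100;255m🬬[38;2;35;35;50m[48;2;15;15;25m🬕[38;2;35;35;50m[48;2;15;15;25m🬂[0m
[38;2;15;15;25m[48;2;35;35;50m🬰[38;2;19;19;30m[48;2;200;100;255m🬴[38;2;200;100;255m[48;2;200;100;255m [38;2;200;100;255m[48;2;200;100;255m [38;2;200;100;255m[48;2;200;100;255m [38;2;25;25;37m[48;2;200;100;255m🬈[38;2;200;100;255m[48;2;35;35;50m🬬[38;2;200;100;255m[48;2;21;21;33m🬆[38;2;35;35;50m[48;2;15;15;25m🬛[38;2;15;15;25m[48;2;35;35;50m🬰[0m
[38;2;15;15;25m[48;2;35;35;50m🬎[38;2;15;15;25m[48;2;35;35;50m🬎[38;2;200;100;255m[48;2;31;31;45m🬁[38;2;15;15;25m[48;2;35;35;50m🬎[38;2;200;100;255m[48;2;35;35;50m🬬[38;2;200;100;255m[48;2;200;100;255m [38;2;27;27;40m[48;2;200;100;255m🬸[38;2;15;15;25m[48;2;35;35;50m🬎[38;2;35;35;50m[48;2;15;15;25m🬲[38;2;15;15;25m[48;2;35;35;50m🬎[0m
[38;2;15;15;25m[48;2;15;15;25m [38;2;15;15;25m[48;2;200;100;255m🬝[38;2;35;35;50m[48;2;200;100;255m🬀[38;2;15;15;25m[48;2;200;100;255m🬊[38;2;35;35;50m[48;2;15;15;25m▌[38;2;200;100;255m[48;2;15;15;25m🬀[38;2;35;35;50m[48;2;15;15;25m▌[38;2;15;15;25m[48;2;15;15;25m [38;2;35;35;50m[48;2;15;15;25m▌[38;2;15;15;25m[48;2;15;15;25m [0m
</frame>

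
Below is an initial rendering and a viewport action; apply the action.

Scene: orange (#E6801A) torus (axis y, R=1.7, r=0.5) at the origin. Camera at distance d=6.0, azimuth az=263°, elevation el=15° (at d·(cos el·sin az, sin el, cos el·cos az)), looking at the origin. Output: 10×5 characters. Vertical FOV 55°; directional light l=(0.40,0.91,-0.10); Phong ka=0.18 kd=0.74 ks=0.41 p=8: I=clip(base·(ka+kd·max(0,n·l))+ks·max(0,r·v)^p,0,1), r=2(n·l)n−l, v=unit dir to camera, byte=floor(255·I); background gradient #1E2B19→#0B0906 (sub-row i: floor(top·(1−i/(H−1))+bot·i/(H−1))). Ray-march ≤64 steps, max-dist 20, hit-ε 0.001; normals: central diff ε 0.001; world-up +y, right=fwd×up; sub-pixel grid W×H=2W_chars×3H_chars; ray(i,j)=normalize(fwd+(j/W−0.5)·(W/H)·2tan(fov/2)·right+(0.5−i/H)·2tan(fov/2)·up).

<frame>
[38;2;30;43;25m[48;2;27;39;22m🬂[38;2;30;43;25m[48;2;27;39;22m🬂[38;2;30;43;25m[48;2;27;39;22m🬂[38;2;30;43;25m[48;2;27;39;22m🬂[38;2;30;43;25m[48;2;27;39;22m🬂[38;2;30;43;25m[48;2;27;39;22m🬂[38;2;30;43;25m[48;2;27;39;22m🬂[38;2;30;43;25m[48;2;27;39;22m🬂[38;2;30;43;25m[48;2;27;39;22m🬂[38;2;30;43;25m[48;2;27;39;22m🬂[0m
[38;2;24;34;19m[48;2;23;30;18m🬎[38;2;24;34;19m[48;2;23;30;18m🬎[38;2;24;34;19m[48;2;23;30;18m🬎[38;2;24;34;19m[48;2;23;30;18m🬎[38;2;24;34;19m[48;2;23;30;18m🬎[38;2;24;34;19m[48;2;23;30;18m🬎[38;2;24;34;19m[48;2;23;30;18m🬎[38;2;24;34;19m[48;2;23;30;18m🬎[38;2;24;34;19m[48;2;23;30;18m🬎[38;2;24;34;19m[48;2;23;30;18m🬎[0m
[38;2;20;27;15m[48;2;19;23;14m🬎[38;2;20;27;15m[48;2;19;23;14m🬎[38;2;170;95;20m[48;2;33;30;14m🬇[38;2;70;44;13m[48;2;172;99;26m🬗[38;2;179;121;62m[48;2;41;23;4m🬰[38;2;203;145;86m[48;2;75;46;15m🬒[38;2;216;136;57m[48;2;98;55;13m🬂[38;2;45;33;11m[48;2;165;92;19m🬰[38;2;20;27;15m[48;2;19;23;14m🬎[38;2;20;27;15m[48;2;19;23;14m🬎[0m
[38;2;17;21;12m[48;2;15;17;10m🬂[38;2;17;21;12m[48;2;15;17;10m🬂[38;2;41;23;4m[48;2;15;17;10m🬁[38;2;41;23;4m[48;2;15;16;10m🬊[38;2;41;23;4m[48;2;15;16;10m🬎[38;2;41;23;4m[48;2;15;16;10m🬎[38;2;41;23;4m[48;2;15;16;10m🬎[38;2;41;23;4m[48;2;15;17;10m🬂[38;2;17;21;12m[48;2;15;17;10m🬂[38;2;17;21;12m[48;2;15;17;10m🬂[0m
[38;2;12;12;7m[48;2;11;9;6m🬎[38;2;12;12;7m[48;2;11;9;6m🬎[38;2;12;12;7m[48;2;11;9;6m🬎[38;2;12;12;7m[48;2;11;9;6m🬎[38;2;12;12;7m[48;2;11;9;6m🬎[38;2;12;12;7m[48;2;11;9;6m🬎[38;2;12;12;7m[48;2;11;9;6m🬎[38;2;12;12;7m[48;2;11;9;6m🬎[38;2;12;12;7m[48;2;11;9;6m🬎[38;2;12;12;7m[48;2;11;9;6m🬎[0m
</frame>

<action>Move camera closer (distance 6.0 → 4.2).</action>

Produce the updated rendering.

<frame>
[38;2;30;43;25m[48;2;27;39;22m🬂[38;2;30;43;25m[48;2;27;39;22m🬂[38;2;30;43;25m[48;2;27;39;22m🬂[38;2;30;43;25m[48;2;27;39;22m🬂[38;2;30;43;25m[48;2;27;39;22m🬂[38;2;30;43;25m[48;2;27;39;22m🬂[38;2;30;43;25m[48;2;27;39;22m🬂[38;2;30;43;25m[48;2;27;39;22m🬂[38;2;30;43;25m[48;2;27;39;22m🬂[38;2;30;43;25m[48;2;27;39;22m🬂[0m
[38;2;24;34;19m[48;2;23;30;18m🬎[38;2;24;34;19m[48;2;23;30;18m🬎[38;2;24;34;19m[48;2;23;30;18m🬎[38;2;24;34;19m[48;2;23;30;18m🬎[38;2;24;34;19m[48;2;23;30;18m🬎[38;2;24;34;19m[48;2;23;30;18m🬎[38;2;24;34;19m[48;2;23;30;18m🬎[38;2;24;34;19m[48;2;23;30;18m🬎[38;2;24;34;19m[48;2;23;30;18m🬎[38;2;24;34;19m[48;2;23;30;18m🬎[0m
[38;2;20;27;15m[48;2;19;23;14m🬎[38;2;21;28;16m[48;2;142;79;17m🬂[38;2;186;109;31m[48;2;154;90;25m🬪[38;2;88;51;13m[48;2;205;134;62m🬊[38;2;51;28;5m[48;2;241;176;112m🬎[38;2;52;29;5m[48;2;226;162;97m🬎[38;2;59;34;8m[48;2;169;110;50m🬌[38;2;191;111;30m[48;2;137;80;23m🬎[38;2;162;90;18m[48;2;61;42;13m🬛[38;2;105;58;11m[48;2;20;26;15m🬓[0m
[38;2;17;21;12m[48;2;15;17;10m🬂[38;2;66;37;7m[48;2;34;21;5m🬂[38;2;84;47;9m[48;2;41;23;4m🬂[38;2;93;52;11m[48;2;42;23;4m🬂[38;2;97;55;13m[48;2;43;24;4m🬂[38;2;94;53;11m[48;2;42;23;4m🬂[38;2;87;48;9m[48;2;41;23;4m🬂[38;2;75;42;8m[48;2;41;23;4m🬂[38;2;62;34;7m[48;2;42;23;4m🬀[38;2;41;23;4m[48;2;15;17;10m🬄[0m
[38;2;12;12;7m[48;2;11;9;6m🬎[38;2;12;12;7m[48;2;11;9;6m🬎[38;2;41;23;4m[48;2;11;10;6m🬁[38;2;41;23;4m[48;2;11;10;6m🬂[38;2;41;23;4m[48;2;11;10;6m🬂[38;2;41;23;4m[48;2;11;10;6m🬂[38;2;41;23;4m[48;2;11;10;6m🬂[38;2;41;23;4m[48;2;11;10;6m🬂[38;2;12;12;7m[48;2;11;9;6m🬎[38;2;12;12;7m[48;2;11;9;6m🬎[0m
</frame>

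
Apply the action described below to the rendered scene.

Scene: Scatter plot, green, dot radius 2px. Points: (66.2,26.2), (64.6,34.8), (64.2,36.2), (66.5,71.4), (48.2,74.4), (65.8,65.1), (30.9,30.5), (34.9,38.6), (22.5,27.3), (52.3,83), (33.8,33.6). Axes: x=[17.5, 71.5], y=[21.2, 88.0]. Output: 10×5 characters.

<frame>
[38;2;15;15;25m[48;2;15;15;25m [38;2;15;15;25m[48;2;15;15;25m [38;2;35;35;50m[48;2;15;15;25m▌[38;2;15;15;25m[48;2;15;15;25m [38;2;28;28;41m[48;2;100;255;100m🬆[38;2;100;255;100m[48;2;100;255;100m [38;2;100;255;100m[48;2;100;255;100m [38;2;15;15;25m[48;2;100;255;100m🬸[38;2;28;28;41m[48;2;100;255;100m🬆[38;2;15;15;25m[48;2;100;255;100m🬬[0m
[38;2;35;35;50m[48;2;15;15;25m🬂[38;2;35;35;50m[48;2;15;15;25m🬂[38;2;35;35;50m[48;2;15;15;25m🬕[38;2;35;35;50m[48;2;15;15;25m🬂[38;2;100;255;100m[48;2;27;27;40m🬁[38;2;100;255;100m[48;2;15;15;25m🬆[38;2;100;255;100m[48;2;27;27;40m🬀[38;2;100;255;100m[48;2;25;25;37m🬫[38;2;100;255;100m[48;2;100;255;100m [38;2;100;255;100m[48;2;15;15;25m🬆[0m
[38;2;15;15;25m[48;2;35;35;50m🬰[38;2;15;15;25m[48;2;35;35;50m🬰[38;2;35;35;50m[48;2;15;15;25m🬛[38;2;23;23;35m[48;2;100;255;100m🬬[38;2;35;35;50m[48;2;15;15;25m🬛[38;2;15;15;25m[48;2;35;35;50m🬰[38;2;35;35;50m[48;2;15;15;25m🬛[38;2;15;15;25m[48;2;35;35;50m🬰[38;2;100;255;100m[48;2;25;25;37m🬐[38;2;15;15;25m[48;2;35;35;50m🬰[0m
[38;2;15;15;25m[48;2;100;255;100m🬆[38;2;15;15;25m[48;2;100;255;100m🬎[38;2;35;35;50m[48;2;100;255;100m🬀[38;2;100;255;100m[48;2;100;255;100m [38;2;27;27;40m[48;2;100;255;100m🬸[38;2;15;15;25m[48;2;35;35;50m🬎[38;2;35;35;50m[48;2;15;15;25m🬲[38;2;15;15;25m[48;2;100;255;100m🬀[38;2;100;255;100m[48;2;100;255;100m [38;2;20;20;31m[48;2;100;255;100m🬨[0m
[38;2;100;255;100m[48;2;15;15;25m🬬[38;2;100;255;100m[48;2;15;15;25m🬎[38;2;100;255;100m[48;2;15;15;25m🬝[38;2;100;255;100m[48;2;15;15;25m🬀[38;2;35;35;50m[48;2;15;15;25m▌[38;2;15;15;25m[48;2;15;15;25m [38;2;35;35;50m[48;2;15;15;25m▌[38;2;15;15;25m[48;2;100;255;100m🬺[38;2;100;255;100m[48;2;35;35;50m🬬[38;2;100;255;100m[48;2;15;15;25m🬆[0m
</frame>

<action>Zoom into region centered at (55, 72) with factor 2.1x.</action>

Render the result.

<frame>
[38;2;15;15;25m[48;2;15;15;25m [38;2;15;15;25m[48;2;15;15;25m [38;2;27;27;40m[48;2;100;255;100m🬝[38;2;15;15;25m[48;2;100;255;100m🬀[38;2;21;21;33m[48;2;100;255;100m🬊[38;2;15;15;25m[48;2;15;15;25m [38;2;35;35;50m[48;2;15;15;25m▌[38;2;15;15;25m[48;2;15;15;25m [38;2;35;35;50m[48;2;15;15;25m▌[38;2;15;15;25m[48;2;15;15;25m [0m
[38;2;35;35;50m[48;2;15;15;25m🬂[38;2;28;28;41m[48;2;100;255;100m🬆[38;2;100;255;100m[48;2;35;35;50m🬺[38;2;100;255;100m[48;2;15;15;25m🬙[38;2;100;255;100m[48;2;27;27;40m🬀[38;2;35;35;50m[48;2;15;15;25m🬂[38;2;35;35;50m[48;2;15;15;25m🬕[38;2;35;35;50m[48;2;15;15;25m🬂[38;2;31;31;45m[48;2;100;255;100m🬝[38;2;35;35;50m[48;2;15;15;25m🬂[0m
[38;2;15;15;25m[48;2;35;35;50m🬰[38;2;23;23;35m[48;2;100;255;100m🬺[38;2;100;255;100m[48;2;28;28;41m🬆[38;2;15;15;25m[48;2;35;35;50m🬰[38;2;35;35;50m[48;2;15;15;25m🬛[38;2;15;15;25m[48;2;35;35;50m🬰[38;2;35;35;50m[48;2;15;15;25m🬛[38;2;19;19;30m[48;2;100;255;100m🬴[38;2;100;255;100m[48;2;100;255;100m [38;2;100;255;100m[48;2;15;15;25m🬛[0m
[38;2;15;15;25m[48;2;35;35;50m🬎[38;2;15;15;25m[48;2;35;35;50m🬎[38;2;35;35;50m[48;2;15;15;25m🬲[38;2;15;15;25m[48;2;35;35;50m🬎[38;2;35;35;50m[48;2;15;15;25m🬲[38;2;15;15;25m[48;2;35;35;50m🬎[38;2;35;35;50m[48;2;15;15;25m🬲[38;2;23;23;35m[48;2;100;255;100m🬴[38;2;100;255;100m[48;2;100;255;100m [38;2;100;255;100m[48;2;25;25;37m🬛[0m
[38;2;15;15;25m[48;2;15;15;25m [38;2;15;15;25m[48;2;15;15;25m [38;2;35;35;50m[48;2;15;15;25m▌[38;2;15;15;25m[48;2;15;15;25m [38;2;35;35;50m[48;2;15;15;25m▌[38;2;15;15;25m[48;2;15;15;25m [38;2;35;35;50m[48;2;15;15;25m▌[38;2;15;15;25m[48;2;15;15;25m [38;2;100;255;100m[48;2;27;27;40m🬁[38;2;15;15;25m[48;2;15;15;25m [0m
</frame>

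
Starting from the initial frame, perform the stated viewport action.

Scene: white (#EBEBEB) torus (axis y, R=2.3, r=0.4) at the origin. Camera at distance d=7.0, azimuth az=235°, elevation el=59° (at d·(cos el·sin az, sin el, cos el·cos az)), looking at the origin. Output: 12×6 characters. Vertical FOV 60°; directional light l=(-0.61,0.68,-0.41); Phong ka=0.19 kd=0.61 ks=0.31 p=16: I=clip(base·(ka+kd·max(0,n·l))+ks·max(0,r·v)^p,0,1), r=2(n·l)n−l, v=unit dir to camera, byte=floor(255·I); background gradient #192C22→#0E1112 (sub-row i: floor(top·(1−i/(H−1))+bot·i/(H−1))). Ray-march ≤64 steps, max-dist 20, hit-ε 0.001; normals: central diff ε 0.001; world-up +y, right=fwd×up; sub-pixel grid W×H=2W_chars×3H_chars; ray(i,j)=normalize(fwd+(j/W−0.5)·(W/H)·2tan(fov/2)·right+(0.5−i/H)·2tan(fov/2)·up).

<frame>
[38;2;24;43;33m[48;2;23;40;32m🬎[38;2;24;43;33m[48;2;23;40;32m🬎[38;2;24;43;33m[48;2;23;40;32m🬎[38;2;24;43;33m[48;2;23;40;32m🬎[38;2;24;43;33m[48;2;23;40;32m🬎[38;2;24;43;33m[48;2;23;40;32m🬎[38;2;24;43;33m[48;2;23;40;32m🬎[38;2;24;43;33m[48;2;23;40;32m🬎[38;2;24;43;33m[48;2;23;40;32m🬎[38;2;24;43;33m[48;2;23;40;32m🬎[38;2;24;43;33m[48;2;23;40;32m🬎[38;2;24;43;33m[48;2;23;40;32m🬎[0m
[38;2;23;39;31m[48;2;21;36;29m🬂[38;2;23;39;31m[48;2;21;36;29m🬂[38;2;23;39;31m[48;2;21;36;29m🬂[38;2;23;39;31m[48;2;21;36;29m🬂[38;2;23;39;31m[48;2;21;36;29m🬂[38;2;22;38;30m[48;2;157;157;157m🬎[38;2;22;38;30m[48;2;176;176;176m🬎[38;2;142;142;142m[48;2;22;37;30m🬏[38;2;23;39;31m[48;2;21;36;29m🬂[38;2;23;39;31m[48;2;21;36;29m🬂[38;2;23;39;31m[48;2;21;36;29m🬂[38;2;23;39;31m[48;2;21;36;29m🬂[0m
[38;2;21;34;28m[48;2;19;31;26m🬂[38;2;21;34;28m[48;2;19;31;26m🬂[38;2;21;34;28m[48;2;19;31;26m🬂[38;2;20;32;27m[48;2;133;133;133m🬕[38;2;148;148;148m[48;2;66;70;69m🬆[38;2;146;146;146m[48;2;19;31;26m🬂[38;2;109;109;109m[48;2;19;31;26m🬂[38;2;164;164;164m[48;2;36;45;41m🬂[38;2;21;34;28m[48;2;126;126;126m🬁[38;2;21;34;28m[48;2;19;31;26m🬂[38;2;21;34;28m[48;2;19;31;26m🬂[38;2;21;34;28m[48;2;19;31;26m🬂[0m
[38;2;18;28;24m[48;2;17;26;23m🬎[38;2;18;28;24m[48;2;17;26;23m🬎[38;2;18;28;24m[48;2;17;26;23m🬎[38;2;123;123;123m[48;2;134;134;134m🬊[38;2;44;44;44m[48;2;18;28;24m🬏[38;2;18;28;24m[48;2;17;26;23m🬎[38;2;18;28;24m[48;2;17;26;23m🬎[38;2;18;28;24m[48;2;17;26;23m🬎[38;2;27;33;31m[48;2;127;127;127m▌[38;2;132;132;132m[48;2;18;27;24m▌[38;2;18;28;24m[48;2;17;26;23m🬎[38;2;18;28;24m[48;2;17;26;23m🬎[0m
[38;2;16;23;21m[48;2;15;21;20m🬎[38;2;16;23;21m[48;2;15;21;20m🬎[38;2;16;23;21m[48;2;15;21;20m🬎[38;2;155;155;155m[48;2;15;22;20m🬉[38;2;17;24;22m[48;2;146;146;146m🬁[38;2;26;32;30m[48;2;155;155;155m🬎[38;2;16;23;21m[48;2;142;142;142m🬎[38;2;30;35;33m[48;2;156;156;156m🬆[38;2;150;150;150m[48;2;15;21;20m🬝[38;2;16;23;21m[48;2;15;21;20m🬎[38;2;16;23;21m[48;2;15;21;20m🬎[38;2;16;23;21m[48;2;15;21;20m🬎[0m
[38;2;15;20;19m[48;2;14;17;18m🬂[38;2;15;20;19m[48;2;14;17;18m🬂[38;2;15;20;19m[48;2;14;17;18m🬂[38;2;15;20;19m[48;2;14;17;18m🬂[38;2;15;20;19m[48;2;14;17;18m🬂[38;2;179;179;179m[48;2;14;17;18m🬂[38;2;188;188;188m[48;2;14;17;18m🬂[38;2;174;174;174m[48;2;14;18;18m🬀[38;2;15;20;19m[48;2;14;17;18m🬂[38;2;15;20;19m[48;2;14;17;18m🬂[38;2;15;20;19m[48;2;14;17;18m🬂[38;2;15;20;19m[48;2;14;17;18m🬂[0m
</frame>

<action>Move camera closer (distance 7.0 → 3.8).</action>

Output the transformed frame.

<frame>
[38;2;24;43;33m[48;2;23;40;32m🬎[38;2;24;43;33m[48;2;23;40;32m🬎[38;2;24;43;33m[48;2;23;40;32m🬎[38;2;24;43;33m[48;2;23;40;32m🬎[38;2;24;42;33m[48;2;136;136;136m🬝[38;2;24;43;33m[48;2;161;161;161m🬎[38;2;24;43;33m[48;2;167;167;167m🬎[38;2;24;43;33m[48;2;146;146;146m🬎[38;2;24;43;33m[48;2;23;40;32m🬎[38;2;24;43;33m[48;2;23;40;32m🬎[38;2;24;43;33m[48;2;23;40;32m🬎[38;2;24;43;33m[48;2;23;40;32m🬎[0m
[38;2;23;39;31m[48;2;21;36;29m🬂[38;2;23;39;31m[48;2;21;36;29m🬂[38;2;22;38;30m[48;2;149;149;149m🬆[38;2;124;124;124m[48;2;159;159;159m🬟[38;2;169;169;169m[48;2;51;58;55m🬎[38;2;191;191;191m[48;2;53;63;58m🬆[38;2;217;217;217m[48;2;66;73;70m🬂[38;2;171;171;171m[48;2;21;36;29m🬎[38;2;156;156;156m[48;2;79;79;79m🬬[38;2;23;39;31m[48;2;145;145;145m🬁[38;2;147;147;147m[48;2;22;37;30m🬏[38;2;23;39;31m[48;2;21;36;29m🬂[0m
[38;2;20;32;27m[48;2;129;129;129m🬝[38;2;21;34;28m[48;2;138;138;138m🬀[38;2;117;117;117m[48;2;19;31;26m🬝[38;2;103;103;103m[48;2;19;32;26m🬀[38;2;21;34;28m[48;2;19;31;26m🬂[38;2;21;34;28m[48;2;19;31;26m🬂[38;2;21;34;28m[48;2;19;31;26m🬂[38;2;21;34;28m[48;2;19;31;26m🬂[38;2;21;34;28m[48;2;19;31;26m🬂[38;2;105;105;105m[48;2;19;31;26m🬊[38;2;134;134;134m[48;2;91;91;91m🬬[38;2;136;136;136m[48;2;20;33;27m🬱[0m
[38;2;140;140;140m[48;2;18;28;24m🬷[38;2;120;120;120m[48;2;85;85;85m🬕[38;2;50;50;50m[48;2;18;27;24m▌[38;2;18;28;24m[48;2;17;26;23m🬎[38;2;18;28;24m[48;2;17;26;23m🬎[38;2;18;28;24m[48;2;17;26;23m🬎[38;2;18;28;24m[48;2;17;26;23m🬎[38;2;18;28;24m[48;2;17;26;23m🬎[38;2;18;28;24m[48;2;17;26;23m🬎[38;2;18;28;24m[48;2;17;26;23m🬎[38;2;89;89;89m[48;2;48;48;48m▐[38;2;139;139;139m[48;2;119;119;119m🬨[0m
[38;2;143;143;143m[48;2;149;149;149m🬊[38;2;83;83;83m[48;2;120;120;120m▐[38;2;44;44;44m[48;2;16;22;21m▌[38;2;16;23;21m[48;2;15;21;20m🬎[38;2;16;23;21m[48;2;15;21;20m🬎[38;2;16;23;21m[48;2;15;21;20m🬎[38;2;16;23;21m[48;2;15;21;20m🬎[38;2;16;23;21m[48;2;15;21;20m🬎[38;2;16;23;21m[48;2;15;21;20m🬎[38;2;16;23;21m[48;2;15;21;20m🬎[38;2;44;44;44m[48;2;81;81;81m▌[38;2;119;119;119m[48;2;144;144;144m▌[0m
[38;2;14;17;18m[48;2;156;156;156m🬓[38;2;115;115;115m[48;2;145;145;145m🬉[38;2;55;55;55m[48;2;100;100;100m🬊[38;2;14;19;18m[48;2;48;48;48m🬊[38;2;15;20;19m[48;2;14;17;18m🬂[38;2;15;20;19m[48;2;14;17;18m🬂[38;2;15;20;19m[48;2;14;17;18m🬂[38;2;15;20;19m[48;2;14;17;18m🬂[38;2;14;18;18m[48;2;44;44;44m🬝[38;2;34;36;35m[48;2;65;65;65m🬆[38;2;79;79;79m[48;2;121;121;121m🬄[38;2;142;142;142m[48;2;161;161;161m🬄[0m
</frame>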